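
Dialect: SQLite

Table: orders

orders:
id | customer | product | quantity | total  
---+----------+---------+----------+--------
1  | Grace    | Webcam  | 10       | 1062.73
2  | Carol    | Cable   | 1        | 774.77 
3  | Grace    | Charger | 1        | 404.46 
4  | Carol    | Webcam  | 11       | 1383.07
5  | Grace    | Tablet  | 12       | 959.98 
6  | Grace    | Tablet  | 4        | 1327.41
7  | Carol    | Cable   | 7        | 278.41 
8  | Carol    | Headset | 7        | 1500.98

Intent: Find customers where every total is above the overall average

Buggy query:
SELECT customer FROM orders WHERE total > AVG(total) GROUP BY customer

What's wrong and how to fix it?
Bug: WHERE evaluates per row before aggregation, so AVG() is unavailable

Fix: Use a subquery for AVG and a HAVING MIN(...) filter so the condition holds for every row in the group

Corrected query:
SELECT customer FROM orders GROUP BY customer HAVING MIN(total) > (SELECT AVG(total) FROM orders)

Result:
(no rows)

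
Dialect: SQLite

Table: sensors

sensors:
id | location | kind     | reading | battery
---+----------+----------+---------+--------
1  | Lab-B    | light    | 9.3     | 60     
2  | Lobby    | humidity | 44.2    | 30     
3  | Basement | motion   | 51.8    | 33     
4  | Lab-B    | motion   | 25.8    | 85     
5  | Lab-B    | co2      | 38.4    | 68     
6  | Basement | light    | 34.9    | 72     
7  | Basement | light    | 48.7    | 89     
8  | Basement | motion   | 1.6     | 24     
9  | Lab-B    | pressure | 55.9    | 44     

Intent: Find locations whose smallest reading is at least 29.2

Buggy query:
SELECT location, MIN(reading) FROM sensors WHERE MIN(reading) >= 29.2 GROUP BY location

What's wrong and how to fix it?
Bug: Aggregates like MIN are computed per group after WHERE runs

Fix: Use HAVING for the per-group MIN condition

Corrected query:
SELECT location, MIN(reading) FROM sensors GROUP BY location HAVING MIN(reading) >= 29.2

Result:
location | MIN(reading)
---------+-------------
Lobby    | 44.2        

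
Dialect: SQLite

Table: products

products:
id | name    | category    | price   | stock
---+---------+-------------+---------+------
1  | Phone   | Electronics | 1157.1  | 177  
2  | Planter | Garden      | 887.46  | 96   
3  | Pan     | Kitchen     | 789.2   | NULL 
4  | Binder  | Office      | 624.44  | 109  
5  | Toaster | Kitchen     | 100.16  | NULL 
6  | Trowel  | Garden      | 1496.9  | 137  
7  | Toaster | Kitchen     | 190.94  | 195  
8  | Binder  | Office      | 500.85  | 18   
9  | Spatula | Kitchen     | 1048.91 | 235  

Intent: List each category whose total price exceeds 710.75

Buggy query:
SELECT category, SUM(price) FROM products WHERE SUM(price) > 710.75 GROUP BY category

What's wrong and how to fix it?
Bug: WHERE runs before GROUP BY, so aggregates aren't available there

Fix: Use HAVING (which filters groups after aggregation) instead of WHERE

Corrected query:
SELECT category, SUM(price) FROM products GROUP BY category HAVING SUM(price) > 710.75

Result:
category    | SUM(price)
------------+-----------
Electronics | 1157.1    
Garden      | 2384.36   
Kitchen     | 2129.21   
Office      | 1125.29   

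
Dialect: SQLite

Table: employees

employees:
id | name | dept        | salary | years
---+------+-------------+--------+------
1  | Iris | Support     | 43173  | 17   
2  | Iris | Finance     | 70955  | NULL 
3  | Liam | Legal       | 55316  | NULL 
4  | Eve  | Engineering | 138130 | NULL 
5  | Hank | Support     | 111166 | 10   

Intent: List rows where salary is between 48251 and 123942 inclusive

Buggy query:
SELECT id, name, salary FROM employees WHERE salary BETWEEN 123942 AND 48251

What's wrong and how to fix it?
Bug: BETWEEN expects the lower bound first; with 123942 AND 48251 the range is empty

Fix: Swap the bounds so the smaller value comes first

Corrected query:
SELECT id, name, salary FROM employees WHERE salary BETWEEN 48251 AND 123942

Result:
id | name | salary
---+------+-------
2  | Iris | 70955 
3  | Liam | 55316 
5  | Hank | 111166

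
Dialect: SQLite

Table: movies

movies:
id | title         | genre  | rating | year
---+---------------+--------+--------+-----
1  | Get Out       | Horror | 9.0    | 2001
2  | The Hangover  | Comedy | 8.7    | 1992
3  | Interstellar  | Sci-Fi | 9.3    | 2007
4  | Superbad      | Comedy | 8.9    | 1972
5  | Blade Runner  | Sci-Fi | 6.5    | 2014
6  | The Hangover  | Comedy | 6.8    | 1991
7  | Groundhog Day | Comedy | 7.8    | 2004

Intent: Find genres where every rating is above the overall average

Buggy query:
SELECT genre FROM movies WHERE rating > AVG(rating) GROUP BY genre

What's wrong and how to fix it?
Bug: WHERE evaluates per row before aggregation, so AVG() is unavailable

Fix: Use a subquery for AVG and a HAVING MIN(...) filter so the condition holds for every row in the group

Corrected query:
SELECT genre FROM movies GROUP BY genre HAVING MIN(rating) > (SELECT AVG(rating) FROM movies)

Result:
genre 
------
Horror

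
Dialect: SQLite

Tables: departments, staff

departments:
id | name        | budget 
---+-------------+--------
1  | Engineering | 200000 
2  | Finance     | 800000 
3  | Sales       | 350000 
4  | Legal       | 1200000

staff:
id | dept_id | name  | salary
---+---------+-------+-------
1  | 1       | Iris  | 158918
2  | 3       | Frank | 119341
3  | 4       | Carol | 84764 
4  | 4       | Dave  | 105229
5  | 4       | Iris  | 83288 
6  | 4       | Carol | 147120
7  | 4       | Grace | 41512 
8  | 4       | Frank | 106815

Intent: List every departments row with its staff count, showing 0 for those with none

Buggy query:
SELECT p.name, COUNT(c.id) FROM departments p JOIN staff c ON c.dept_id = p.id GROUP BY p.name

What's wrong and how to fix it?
Bug: INNER JOIN drops departments rows that have no matching staff rows

Fix: Switch to LEFT JOIN to retain unmatched parent rows

Corrected query:
SELECT p.name, COUNT(c.id) FROM departments p LEFT JOIN staff c ON c.dept_id = p.id GROUP BY p.name

Result:
name        | COUNT(c.id)
------------+------------
Engineering | 1          
Finance     | 0          
Legal       | 6          
Sales       | 1          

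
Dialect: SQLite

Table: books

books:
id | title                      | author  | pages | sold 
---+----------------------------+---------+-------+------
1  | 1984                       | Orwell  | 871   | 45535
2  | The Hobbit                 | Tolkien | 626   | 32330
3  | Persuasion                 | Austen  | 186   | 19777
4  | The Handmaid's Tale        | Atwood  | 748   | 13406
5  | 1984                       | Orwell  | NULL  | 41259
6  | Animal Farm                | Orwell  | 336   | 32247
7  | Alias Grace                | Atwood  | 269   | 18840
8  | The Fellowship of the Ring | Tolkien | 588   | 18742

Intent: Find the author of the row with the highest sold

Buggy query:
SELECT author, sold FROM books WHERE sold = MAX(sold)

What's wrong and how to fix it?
Bug: WHERE is evaluated per row; an aggregate over the whole table isn't defined there

Fix: Wrap MAX in a scalar subquery so WHERE compares against a single value

Corrected query:
SELECT author, sold FROM books WHERE sold = (SELECT MAX(sold) FROM books)

Result:
author | sold 
-------+------
Orwell | 45535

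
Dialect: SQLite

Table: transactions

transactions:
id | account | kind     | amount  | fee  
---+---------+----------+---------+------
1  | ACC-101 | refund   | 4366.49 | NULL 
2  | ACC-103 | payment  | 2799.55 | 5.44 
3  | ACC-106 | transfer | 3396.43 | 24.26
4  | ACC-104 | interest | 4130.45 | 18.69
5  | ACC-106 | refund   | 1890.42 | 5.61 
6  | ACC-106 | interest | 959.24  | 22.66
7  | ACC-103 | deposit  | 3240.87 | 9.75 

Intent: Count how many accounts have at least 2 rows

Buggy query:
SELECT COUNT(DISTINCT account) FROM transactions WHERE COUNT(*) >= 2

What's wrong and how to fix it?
Bug: WHERE filters individual rows, not groups, so a group-level COUNT is invalid there

Fix: Use a subquery that GROUPs and filters with HAVING, then count its rows

Corrected query:
SELECT COUNT(*) FROM (SELECT account FROM transactions GROUP BY account HAVING COUNT(*) >= 2)

Result:
COUNT(*)
--------
2       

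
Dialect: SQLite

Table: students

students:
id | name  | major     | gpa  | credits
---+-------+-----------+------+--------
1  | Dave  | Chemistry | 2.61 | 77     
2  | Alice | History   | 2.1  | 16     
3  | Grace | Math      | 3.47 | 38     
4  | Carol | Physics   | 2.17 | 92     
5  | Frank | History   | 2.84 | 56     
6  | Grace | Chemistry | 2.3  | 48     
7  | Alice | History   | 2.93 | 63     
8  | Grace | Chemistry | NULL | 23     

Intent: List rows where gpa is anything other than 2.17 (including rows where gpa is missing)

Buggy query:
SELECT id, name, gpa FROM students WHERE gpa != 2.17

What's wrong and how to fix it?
Bug: Inequality against NULL is unknown, not true; rows with NULL are dropped

Fix: Add an explicit OR gpa IS NULL to include the missing-value rows

Corrected query:
SELECT id, name, gpa FROM students WHERE gpa != 2.17 OR gpa IS NULL

Result:
id | name  | gpa 
---+-------+-----
1  | Dave  | 2.61
2  | Alice | 2.1 
3  | Grace | 3.47
5  | Frank | 2.84
6  | Grace | 2.3 
7  | Alice | 2.93
8  | Grace | NULL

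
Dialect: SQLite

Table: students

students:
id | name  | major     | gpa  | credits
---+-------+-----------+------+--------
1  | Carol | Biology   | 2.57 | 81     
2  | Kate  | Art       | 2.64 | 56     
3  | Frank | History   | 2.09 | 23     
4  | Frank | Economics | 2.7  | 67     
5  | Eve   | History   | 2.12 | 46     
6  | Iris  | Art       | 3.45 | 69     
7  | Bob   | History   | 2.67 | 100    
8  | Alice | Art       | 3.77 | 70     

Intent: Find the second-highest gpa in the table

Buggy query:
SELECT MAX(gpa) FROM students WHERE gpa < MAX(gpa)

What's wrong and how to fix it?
Bug: The inner MAX is an aggregate inside WHERE, which is not allowed

Fix: Put the inner MAX in a scalar subquery

Corrected query:
SELECT MAX(gpa) FROM students WHERE gpa < (SELECT MAX(gpa) FROM students)

Result:
MAX(gpa)
--------
3.45    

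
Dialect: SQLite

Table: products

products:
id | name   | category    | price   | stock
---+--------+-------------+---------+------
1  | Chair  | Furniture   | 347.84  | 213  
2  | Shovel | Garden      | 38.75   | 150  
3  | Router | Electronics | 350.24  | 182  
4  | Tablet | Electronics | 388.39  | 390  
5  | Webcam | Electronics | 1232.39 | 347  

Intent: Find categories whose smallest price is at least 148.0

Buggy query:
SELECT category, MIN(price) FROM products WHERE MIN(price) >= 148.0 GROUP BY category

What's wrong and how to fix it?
Bug: MIN() in WHERE is a misuse of aggregate

Fix: Use HAVING for the per-group MIN condition

Corrected query:
SELECT category, MIN(price) FROM products GROUP BY category HAVING MIN(price) >= 148.0

Result:
category    | MIN(price)
------------+-----------
Electronics | 350.24    
Furniture   | 347.84    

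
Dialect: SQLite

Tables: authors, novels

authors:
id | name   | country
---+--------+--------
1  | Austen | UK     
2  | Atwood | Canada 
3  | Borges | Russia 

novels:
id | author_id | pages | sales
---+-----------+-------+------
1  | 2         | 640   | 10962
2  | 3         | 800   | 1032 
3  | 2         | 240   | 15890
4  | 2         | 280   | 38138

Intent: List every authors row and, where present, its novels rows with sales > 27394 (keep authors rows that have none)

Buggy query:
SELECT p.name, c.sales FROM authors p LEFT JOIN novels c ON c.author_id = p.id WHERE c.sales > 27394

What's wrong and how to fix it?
Bug: Filtering c.sales in WHERE discards the NULL rows produced by LEFT JOIN, turning it into an inner join

Fix: Put 'c.sales > 27394' in the JOIN's ON clause instead of WHERE

Corrected query:
SELECT p.name, c.sales FROM authors p LEFT JOIN novels c ON c.author_id = p.id AND c.sales > 27394

Result:
name   | sales
-------+------
Austen | NULL 
Atwood | 38138
Borges | NULL 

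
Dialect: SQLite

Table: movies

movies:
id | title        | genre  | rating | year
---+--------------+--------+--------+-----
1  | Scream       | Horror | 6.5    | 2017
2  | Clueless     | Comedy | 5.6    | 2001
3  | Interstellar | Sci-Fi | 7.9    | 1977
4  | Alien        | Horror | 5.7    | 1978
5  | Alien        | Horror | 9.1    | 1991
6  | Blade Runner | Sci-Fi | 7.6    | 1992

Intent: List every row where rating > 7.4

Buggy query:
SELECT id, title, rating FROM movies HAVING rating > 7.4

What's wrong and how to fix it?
Bug: This is a non-aggregate query (no GROUP BY, no aggregates), so in SQLite the HAVING clause is invalid here; a row-level condition belongs in WHERE

Fix: Use WHERE for row-level filtering

Corrected query:
SELECT id, title, rating FROM movies WHERE rating > 7.4

Result:
id | title        | rating
---+--------------+-------
3  | Interstellar | 7.9   
5  | Alien        | 9.1   
6  | Blade Runner | 7.6   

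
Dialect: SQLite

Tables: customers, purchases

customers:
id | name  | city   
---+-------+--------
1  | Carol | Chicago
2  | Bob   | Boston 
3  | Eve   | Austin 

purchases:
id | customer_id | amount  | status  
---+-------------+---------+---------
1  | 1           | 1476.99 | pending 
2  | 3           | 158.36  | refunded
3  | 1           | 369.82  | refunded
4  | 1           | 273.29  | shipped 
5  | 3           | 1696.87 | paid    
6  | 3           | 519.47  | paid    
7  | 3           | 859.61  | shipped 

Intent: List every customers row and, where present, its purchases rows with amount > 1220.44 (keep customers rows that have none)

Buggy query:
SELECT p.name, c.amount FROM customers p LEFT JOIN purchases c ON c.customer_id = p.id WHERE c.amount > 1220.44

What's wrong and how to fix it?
Bug: Filtering c.amount in WHERE discards the NULL rows produced by LEFT JOIN, turning it into an inner join

Fix: Move the right-table condition into the ON clause so unmatched parents are kept

Corrected query:
SELECT p.name, c.amount FROM customers p LEFT JOIN purchases c ON c.customer_id = p.id AND c.amount > 1220.44

Result:
name  | amount 
------+--------
Carol | 1476.99
Bob   | NULL   
Eve   | 1696.87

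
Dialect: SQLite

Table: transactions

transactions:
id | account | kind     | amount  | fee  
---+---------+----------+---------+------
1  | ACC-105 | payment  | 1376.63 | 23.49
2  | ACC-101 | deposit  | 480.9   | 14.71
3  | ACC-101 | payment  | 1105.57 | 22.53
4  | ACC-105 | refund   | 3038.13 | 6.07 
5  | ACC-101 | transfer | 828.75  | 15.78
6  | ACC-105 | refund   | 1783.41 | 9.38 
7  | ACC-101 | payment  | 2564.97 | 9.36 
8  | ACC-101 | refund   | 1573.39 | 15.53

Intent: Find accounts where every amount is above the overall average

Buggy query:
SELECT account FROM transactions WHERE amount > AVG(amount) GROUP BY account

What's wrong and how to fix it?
Bug: AVG() is an aggregate; it can't sit directly in WHERE

Fix: Use a subquery for AVG and a HAVING MIN(...) filter so the condition holds for every row in the group

Corrected query:
SELECT account FROM transactions GROUP BY account HAVING MIN(amount) > (SELECT AVG(amount) FROM transactions)

Result:
(no rows)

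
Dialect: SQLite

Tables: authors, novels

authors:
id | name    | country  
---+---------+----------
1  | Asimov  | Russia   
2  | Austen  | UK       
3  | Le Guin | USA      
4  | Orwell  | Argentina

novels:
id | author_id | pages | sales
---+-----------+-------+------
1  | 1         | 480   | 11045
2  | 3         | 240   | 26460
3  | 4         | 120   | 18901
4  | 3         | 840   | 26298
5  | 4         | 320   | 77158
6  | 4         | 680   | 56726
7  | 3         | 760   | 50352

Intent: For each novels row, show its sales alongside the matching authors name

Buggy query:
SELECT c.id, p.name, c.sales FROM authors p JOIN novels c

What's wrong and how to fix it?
Bug: JOIN with no ON clause produces a cartesian product; every novels row pairs with every authors row

Fix: Add ON c.author_id = p.id to the JOIN

Corrected query:
SELECT c.id, p.name, c.sales FROM authors p JOIN novels c ON c.author_id = p.id

Result:
id | name    | sales
---+---------+------
1  | Asimov  | 11045
2  | Le Guin | 26460
3  | Orwell  | 18901
4  | Le Guin | 26298
5  | Orwell  | 77158
6  | Orwell  | 56726
7  | Le Guin | 50352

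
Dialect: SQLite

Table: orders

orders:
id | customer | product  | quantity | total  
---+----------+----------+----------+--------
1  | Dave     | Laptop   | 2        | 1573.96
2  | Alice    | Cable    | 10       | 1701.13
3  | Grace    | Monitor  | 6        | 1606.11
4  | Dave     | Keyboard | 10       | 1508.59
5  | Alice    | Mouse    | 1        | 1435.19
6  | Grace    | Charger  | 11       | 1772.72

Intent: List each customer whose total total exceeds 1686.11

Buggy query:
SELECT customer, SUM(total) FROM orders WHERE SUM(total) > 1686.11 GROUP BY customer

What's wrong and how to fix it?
Bug: Aggregate functions cannot appear in a WHERE clause

Fix: Move the aggregate condition to a HAVING clause

Corrected query:
SELECT customer, SUM(total) FROM orders GROUP BY customer HAVING SUM(total) > 1686.11

Result:
customer | SUM(total)
---------+-----------
Alice    | 3136.32   
Dave     | 3082.55   
Grace    | 3378.83   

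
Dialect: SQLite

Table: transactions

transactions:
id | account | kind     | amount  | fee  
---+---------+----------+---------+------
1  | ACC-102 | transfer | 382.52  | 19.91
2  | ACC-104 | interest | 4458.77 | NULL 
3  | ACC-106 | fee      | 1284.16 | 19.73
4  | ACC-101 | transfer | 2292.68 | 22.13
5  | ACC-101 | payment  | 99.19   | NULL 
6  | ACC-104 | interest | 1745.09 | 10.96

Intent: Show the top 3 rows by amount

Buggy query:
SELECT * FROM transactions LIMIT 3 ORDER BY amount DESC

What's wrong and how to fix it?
Bug: LIMIT must come after ORDER BY

Fix: Swap the clauses: ORDER BY first, then LIMIT

Corrected query:
SELECT * FROM transactions ORDER BY amount DESC LIMIT 3

Result:
id | account | kind     | amount  | fee  
---+---------+----------+---------+------
2  | ACC-104 | interest | 4458.77 | NULL 
4  | ACC-101 | transfer | 2292.68 | 22.13
6  | ACC-104 | interest | 1745.09 | 10.96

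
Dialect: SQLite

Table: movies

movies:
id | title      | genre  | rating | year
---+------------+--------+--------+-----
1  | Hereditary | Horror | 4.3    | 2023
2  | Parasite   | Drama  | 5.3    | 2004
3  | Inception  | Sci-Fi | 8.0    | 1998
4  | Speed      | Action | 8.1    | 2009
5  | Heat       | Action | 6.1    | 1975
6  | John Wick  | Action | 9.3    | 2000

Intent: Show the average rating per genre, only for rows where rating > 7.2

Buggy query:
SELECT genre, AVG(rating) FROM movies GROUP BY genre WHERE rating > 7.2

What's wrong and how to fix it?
Bug: Row-level WHERE must come before GROUP BY in the clause order

Fix: Place WHERE between FROM and GROUP BY

Corrected query:
SELECT genre, AVG(rating) FROM movies WHERE rating > 7.2 GROUP BY genre

Result:
genre  | AVG(rating)
-------+------------
Action | 8.7        
Sci-Fi | 8          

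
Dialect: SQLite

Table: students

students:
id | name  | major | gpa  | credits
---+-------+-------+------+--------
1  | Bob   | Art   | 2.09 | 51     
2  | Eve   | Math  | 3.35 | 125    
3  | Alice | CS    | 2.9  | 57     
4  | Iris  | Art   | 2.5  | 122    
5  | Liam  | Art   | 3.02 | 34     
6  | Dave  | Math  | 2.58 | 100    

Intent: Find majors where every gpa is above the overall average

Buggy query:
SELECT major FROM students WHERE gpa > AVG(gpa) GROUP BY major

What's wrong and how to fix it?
Bug: AVG() is an aggregate; it can't sit directly in WHERE

Fix: Compute the overall average in a scalar subquery and compare each group's MIN against it in HAVING

Corrected query:
SELECT major FROM students GROUP BY major HAVING MIN(gpa) > (SELECT AVG(gpa) FROM students)

Result:
major
-----
CS   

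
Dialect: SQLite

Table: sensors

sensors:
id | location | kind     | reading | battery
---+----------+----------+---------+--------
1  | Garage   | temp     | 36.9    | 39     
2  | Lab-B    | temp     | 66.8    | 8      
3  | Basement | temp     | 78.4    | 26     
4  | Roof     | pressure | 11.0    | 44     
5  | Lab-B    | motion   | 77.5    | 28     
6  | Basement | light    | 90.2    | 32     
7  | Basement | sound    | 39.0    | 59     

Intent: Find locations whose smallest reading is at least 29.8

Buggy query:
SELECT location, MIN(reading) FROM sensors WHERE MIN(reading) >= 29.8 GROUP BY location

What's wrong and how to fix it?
Bug: Aggregates like MIN are computed per group after WHERE runs

Fix: Replace WHERE with HAVING after the GROUP BY

Corrected query:
SELECT location, MIN(reading) FROM sensors GROUP BY location HAVING MIN(reading) >= 29.8

Result:
location | MIN(reading)
---------+-------------
Basement | 39          
Garage   | 36.9        
Lab-B    | 66.8        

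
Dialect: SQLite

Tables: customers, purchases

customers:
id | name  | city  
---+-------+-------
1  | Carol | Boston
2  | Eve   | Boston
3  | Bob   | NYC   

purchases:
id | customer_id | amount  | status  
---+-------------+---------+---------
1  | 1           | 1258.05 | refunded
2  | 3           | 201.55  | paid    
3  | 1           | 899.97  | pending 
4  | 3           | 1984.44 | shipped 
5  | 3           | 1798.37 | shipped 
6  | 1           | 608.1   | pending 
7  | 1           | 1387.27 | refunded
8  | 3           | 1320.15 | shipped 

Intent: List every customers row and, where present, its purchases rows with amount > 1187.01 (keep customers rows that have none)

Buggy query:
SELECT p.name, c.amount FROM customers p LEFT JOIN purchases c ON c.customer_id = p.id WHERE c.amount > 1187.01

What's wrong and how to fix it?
Bug: Filtering c.amount in WHERE discards the NULL rows produced by LEFT JOIN, turning it into an inner join

Fix: Move the right-table condition into the ON clause so unmatched parents are kept

Corrected query:
SELECT p.name, c.amount FROM customers p LEFT JOIN purchases c ON c.customer_id = p.id AND c.amount > 1187.01

Result:
name  | amount 
------+--------
Carol | 1258.05
Carol | 1387.27
Eve   | NULL   
Bob   | 1320.15
Bob   | 1798.37
Bob   | 1984.44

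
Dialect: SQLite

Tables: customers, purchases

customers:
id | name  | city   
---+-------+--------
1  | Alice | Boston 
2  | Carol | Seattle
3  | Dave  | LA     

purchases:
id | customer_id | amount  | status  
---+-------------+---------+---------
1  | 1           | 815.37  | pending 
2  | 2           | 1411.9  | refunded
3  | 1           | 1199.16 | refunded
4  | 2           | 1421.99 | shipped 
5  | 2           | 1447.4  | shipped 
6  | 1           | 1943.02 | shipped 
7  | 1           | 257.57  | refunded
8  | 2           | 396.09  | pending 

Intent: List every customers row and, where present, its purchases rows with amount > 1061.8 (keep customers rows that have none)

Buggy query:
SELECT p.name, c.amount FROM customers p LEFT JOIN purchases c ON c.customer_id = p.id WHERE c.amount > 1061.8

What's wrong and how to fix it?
Bug: A WHERE condition on the right-hand table after LEFT JOIN drops unmatched parents

Fix: Put 'c.amount > 1061.8' in the JOIN's ON clause instead of WHERE

Corrected query:
SELECT p.name, c.amount FROM customers p LEFT JOIN purchases c ON c.customer_id = p.id AND c.amount > 1061.8

Result:
name  | amount 
------+--------
Alice | 1199.16
Alice | 1943.02
Carol | 1411.9 
Carol | 1421.99
Carol | 1447.4 
Dave  | NULL   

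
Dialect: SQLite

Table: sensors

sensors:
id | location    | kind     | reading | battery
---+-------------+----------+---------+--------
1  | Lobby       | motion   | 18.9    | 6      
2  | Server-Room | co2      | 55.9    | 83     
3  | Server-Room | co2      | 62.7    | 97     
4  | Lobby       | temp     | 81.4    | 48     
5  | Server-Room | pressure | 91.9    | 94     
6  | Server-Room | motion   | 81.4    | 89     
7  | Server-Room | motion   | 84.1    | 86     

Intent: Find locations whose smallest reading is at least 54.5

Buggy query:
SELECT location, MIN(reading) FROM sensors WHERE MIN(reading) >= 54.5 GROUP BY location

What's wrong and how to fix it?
Bug: MIN() in WHERE is a misuse of aggregate

Fix: Replace WHERE with HAVING after the GROUP BY

Corrected query:
SELECT location, MIN(reading) FROM sensors GROUP BY location HAVING MIN(reading) >= 54.5

Result:
location    | MIN(reading)
------------+-------------
Server-Room | 55.9        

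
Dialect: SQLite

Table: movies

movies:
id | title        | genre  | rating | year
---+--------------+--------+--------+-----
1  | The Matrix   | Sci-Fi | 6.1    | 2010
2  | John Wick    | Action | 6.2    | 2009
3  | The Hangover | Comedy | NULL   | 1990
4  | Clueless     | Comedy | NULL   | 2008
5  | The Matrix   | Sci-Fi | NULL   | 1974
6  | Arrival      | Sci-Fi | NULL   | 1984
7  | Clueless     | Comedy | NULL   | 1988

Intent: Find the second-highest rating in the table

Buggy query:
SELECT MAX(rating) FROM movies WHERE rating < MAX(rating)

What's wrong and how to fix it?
Bug: MAX(rating) on the right of the comparison is an aggregate-in-WHERE error

Fix: Compute the overall MAX in a subquery, then take MAX of rows below it

Corrected query:
SELECT MAX(rating) FROM movies WHERE rating < (SELECT MAX(rating) FROM movies)

Result:
MAX(rating)
-----------
6.1        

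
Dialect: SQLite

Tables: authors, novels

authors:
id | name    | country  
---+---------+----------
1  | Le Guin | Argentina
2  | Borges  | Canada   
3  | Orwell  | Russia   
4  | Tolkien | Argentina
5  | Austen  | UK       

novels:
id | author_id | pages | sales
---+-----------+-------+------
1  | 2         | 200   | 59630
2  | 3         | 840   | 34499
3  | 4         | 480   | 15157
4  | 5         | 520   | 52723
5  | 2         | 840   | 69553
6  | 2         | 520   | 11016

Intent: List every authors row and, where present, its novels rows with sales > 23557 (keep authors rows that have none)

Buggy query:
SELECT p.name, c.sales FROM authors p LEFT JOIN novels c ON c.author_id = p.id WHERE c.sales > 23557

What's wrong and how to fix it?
Bug: A WHERE condition on the right-hand table after LEFT JOIN drops unmatched parents

Fix: Put 'c.sales > 23557' in the JOIN's ON clause instead of WHERE

Corrected query:
SELECT p.name, c.sales FROM authors p LEFT JOIN novels c ON c.author_id = p.id AND c.sales > 23557

Result:
name    | sales
--------+------
Le Guin | NULL 
Borges  | 59630
Borges  | 69553
Orwell  | 34499
Tolkien | NULL 
Austen  | 52723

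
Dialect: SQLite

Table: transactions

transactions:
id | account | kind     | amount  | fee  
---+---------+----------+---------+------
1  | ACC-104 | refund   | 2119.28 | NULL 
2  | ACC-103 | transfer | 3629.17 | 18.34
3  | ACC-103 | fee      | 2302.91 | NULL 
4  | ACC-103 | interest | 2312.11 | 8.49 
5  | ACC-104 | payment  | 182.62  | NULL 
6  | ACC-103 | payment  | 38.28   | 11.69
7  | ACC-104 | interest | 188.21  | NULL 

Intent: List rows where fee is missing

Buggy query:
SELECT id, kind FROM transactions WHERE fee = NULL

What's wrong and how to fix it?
Bug: '= NULL' is always unknown in SQL three-valued logic, so no rows match

Fix: Replace '= NULL' with 'IS NULL'

Corrected query:
SELECT id, kind FROM transactions WHERE fee IS NULL

Result:
id | kind    
---+---------
1  | refund  
3  | fee     
5  | payment 
7  | interest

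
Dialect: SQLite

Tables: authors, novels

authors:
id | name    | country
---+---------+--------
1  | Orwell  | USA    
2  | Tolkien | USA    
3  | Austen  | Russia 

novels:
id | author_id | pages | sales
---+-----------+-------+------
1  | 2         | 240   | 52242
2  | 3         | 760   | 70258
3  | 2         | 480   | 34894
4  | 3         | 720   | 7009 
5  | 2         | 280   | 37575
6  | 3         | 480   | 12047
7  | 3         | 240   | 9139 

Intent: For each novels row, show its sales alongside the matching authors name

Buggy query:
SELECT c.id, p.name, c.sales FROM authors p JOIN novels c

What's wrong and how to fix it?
Bug: JOIN with no ON clause produces a cartesian product; every novels row pairs with every authors row

Fix: Specify the join condition linking the foreign key to the parent id

Corrected query:
SELECT c.id, p.name, c.sales FROM authors p JOIN novels c ON c.author_id = p.id

Result:
id | name    | sales
---+---------+------
1  | Tolkien | 52242
2  | Austen  | 70258
3  | Tolkien | 34894
4  | Austen  | 7009 
5  | Tolkien | 37575
6  | Austen  | 12047
7  | Austen  | 9139 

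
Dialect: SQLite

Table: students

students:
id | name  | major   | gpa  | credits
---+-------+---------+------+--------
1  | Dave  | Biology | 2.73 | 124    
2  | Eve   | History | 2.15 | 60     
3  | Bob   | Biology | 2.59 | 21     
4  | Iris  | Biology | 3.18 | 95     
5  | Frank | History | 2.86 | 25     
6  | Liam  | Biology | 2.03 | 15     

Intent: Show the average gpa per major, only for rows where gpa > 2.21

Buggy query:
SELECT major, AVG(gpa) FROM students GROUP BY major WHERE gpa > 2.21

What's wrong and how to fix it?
Bug: WHERE cannot follow GROUP BY

Fix: Move the WHERE clause before GROUP BY

Corrected query:
SELECT major, AVG(gpa) FROM students WHERE gpa > 2.21 GROUP BY major

Result:
major   | AVG(gpa)
--------+---------
Biology | 2.833333
History | 2.86    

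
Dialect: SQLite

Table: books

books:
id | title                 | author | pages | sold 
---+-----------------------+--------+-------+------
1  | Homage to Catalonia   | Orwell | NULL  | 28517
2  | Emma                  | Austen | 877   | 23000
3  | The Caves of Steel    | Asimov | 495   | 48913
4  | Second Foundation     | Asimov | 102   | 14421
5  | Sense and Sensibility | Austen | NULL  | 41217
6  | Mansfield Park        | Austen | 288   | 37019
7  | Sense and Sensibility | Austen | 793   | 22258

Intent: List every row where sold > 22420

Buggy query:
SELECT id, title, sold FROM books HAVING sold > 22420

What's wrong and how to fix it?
Bug: HAVING filters the output of aggregation, but this query has no GROUP BY and no aggregate functions, so SQLite rejects it (HAVING clause on a non-aggregate query); the condition here is per row

Fix: Replace HAVING with WHERE since the condition applies to individual rows

Corrected query:
SELECT id, title, sold FROM books WHERE sold > 22420

Result:
id | title                 | sold 
---+-----------------------+------
1  | Homage to Catalonia   | 28517
2  | Emma                  | 23000
3  | The Caves of Steel    | 48913
5  | Sense and Sensibility | 41217
6  | Mansfield Park        | 37019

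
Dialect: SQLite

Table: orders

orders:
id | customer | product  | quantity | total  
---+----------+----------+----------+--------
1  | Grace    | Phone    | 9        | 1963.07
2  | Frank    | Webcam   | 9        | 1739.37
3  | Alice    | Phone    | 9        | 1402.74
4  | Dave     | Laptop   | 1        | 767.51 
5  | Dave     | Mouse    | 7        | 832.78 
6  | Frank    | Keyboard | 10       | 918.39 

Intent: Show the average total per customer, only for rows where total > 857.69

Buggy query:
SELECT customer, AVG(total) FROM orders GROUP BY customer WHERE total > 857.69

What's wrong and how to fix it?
Bug: Row-level WHERE must come before GROUP BY in the clause order

Fix: Place WHERE between FROM and GROUP BY

Corrected query:
SELECT customer, AVG(total) FROM orders WHERE total > 857.69 GROUP BY customer

Result:
customer | AVG(total)
---------+-----------
Alice    | 1402.74   
Frank    | 1328.88   
Grace    | 1963.07   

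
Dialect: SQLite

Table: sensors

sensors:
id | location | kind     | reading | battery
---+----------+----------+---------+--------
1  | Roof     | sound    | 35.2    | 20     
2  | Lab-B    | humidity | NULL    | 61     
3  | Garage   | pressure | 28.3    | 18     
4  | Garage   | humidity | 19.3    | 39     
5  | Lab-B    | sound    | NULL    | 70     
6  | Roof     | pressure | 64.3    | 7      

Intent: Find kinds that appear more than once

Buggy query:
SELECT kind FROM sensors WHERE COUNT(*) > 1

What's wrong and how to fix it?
Bug: COUNT(*) is an aggregate and cannot be used in WHERE

Fix: Group first, then use HAVING for the count condition

Corrected query:
SELECT kind FROM sensors GROUP BY kind HAVING COUNT(*) > 1

Result:
kind    
--------
humidity
pressure
sound   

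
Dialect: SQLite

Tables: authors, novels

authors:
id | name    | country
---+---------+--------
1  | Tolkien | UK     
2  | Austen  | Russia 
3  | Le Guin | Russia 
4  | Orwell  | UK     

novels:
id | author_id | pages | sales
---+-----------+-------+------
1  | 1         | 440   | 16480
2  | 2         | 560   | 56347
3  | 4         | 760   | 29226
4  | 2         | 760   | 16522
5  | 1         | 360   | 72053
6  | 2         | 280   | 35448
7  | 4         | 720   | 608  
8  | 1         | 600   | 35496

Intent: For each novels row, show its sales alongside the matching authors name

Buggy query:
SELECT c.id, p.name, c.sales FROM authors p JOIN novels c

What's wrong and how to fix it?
Bug: JOIN with no ON clause produces a cartesian product; every novels row pairs with every authors row

Fix: Add ON c.author_id = p.id to the JOIN

Corrected query:
SELECT c.id, p.name, c.sales FROM authors p JOIN novels c ON c.author_id = p.id

Result:
id | name    | sales
---+---------+------
1  | Tolkien | 16480
2  | Austen  | 56347
3  | Orwell  | 29226
4  | Austen  | 16522
5  | Tolkien | 72053
6  | Austen  | 35448
7  | Orwell  | 608  
8  | Tolkien | 35496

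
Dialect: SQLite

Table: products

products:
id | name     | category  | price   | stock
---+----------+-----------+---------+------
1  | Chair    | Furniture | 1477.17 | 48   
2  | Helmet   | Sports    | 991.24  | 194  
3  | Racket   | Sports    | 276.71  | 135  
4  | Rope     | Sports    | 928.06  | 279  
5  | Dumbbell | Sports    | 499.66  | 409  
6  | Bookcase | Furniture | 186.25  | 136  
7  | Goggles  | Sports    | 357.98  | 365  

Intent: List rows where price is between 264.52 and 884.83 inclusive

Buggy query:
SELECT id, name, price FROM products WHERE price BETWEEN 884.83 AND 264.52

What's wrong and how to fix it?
Bug: BETWEEN expects the lower bound first; with 884.83 AND 264.52 the range is empty

Fix: Swap the bounds so the smaller value comes first

Corrected query:
SELECT id, name, price FROM products WHERE price BETWEEN 264.52 AND 884.83

Result:
id | name     | price 
---+----------+-------
3  | Racket   | 276.71
5  | Dumbbell | 499.66
7  | Goggles  | 357.98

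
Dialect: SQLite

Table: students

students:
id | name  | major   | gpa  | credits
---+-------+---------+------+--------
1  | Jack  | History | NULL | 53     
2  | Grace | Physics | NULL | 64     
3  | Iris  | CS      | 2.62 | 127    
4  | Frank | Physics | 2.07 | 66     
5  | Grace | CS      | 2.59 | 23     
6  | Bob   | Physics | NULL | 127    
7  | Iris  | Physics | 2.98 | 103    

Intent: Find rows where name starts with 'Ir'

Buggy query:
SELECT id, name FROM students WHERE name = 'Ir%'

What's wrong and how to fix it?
Bug: Wildcards only work with LIKE; '=' treats '%' as a literal character

Fix: Use LIKE for wildcard pattern matching

Corrected query:
SELECT id, name FROM students WHERE name LIKE 'Ir%'

Result:
id | name
---+-----
3  | Iris
7  | Iris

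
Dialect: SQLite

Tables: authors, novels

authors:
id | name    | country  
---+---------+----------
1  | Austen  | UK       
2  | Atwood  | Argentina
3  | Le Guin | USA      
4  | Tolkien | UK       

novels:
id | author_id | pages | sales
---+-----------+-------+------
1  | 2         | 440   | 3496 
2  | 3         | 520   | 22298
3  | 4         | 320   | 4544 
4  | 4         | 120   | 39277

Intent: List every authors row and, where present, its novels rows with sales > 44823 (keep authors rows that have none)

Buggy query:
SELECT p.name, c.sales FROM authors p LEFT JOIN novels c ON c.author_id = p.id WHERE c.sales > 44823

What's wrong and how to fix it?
Bug: Filtering c.sales in WHERE discards the NULL rows produced by LEFT JOIN, turning it into an inner join

Fix: Put 'c.sales > 44823' in the JOIN's ON clause instead of WHERE

Corrected query:
SELECT p.name, c.sales FROM authors p LEFT JOIN novels c ON c.author_id = p.id AND c.sales > 44823

Result:
name    | sales
--------+------
Austen  | NULL 
Atwood  | NULL 
Le Guin | NULL 
Tolkien | NULL 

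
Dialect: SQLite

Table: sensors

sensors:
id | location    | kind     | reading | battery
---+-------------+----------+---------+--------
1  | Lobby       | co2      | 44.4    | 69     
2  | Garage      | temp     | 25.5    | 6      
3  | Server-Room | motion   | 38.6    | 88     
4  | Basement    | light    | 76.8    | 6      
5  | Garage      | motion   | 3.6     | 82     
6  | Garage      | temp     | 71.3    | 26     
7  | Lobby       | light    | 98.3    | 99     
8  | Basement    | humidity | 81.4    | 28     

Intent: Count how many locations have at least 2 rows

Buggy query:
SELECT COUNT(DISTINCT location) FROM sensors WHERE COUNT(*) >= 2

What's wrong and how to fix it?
Bug: COUNT(*) cannot appear in WHERE; the per-group count doesn't exist yet

Fix: Group first with HAVING COUNT(*) >= 2, then COUNT the resulting groups

Corrected query:
SELECT COUNT(*) FROM (SELECT location FROM sensors GROUP BY location HAVING COUNT(*) >= 2)

Result:
COUNT(*)
--------
3       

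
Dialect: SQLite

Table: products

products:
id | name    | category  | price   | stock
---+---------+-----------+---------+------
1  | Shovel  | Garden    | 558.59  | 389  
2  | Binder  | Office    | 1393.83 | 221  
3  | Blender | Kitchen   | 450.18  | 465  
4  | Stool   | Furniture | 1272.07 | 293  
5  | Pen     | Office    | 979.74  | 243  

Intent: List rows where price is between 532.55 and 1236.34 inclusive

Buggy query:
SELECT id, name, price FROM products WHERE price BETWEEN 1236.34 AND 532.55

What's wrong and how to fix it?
Bug: The bounds are reversed; BETWEEN a AND b requires a <= b to match anything

Fix: Write BETWEEN 532.55 AND 1236.34

Corrected query:
SELECT id, name, price FROM products WHERE price BETWEEN 532.55 AND 1236.34

Result:
id | name   | price 
---+--------+-------
1  | Shovel | 558.59
5  | Pen    | 979.74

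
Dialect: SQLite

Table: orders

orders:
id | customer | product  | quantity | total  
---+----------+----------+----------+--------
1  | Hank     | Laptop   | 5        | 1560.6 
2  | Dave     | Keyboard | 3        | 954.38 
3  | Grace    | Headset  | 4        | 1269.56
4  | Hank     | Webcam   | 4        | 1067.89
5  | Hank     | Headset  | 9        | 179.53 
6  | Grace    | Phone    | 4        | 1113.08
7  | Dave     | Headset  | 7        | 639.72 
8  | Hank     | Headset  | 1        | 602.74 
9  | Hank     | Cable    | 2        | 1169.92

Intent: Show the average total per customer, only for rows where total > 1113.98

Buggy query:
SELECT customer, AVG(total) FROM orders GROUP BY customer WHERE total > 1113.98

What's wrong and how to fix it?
Bug: WHERE cannot follow GROUP BY

Fix: Move the WHERE clause before GROUP BY

Corrected query:
SELECT customer, AVG(total) FROM orders WHERE total > 1113.98 GROUP BY customer

Result:
customer | AVG(total)
---------+-----------
Grace    | 1269.56   
Hank     | 1365.26   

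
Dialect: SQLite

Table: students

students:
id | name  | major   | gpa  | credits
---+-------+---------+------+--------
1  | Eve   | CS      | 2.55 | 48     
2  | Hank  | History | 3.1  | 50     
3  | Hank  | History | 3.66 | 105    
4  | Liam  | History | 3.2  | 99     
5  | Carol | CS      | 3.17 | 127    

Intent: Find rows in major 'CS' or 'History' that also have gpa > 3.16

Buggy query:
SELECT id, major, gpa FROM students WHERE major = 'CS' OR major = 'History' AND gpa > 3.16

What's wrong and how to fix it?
Bug: AND binds tighter than OR, so this parses as major = 'CS' OR (major = 'History' AND gpa > 3.16)

Fix: Add parentheses around the OR so the AND applies to both alternatives

Corrected query:
SELECT id, major, gpa FROM students WHERE (major = 'CS' OR major = 'History') AND gpa > 3.16

Result:
id | major   | gpa 
---+---------+-----
3  | History | 3.66
4  | History | 3.2 
5  | CS      | 3.17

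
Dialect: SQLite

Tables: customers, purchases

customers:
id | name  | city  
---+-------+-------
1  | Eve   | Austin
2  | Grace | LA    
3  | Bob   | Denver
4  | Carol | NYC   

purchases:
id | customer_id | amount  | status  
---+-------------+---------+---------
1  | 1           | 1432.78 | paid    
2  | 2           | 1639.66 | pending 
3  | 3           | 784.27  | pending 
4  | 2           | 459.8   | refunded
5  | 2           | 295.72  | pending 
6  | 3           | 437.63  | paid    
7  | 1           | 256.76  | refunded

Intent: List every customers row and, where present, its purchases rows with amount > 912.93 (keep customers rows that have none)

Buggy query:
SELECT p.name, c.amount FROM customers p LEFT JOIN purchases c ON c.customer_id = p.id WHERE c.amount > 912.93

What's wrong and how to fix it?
Bug: Filtering c.amount in WHERE discards the NULL rows produced by LEFT JOIN, turning it into an inner join

Fix: Put 'c.amount > 912.93' in the JOIN's ON clause instead of WHERE

Corrected query:
SELECT p.name, c.amount FROM customers p LEFT JOIN purchases c ON c.customer_id = p.id AND c.amount > 912.93

Result:
name  | amount 
------+--------
Eve   | 1432.78
Grace | 1639.66
Bob   | NULL   
Carol | NULL   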